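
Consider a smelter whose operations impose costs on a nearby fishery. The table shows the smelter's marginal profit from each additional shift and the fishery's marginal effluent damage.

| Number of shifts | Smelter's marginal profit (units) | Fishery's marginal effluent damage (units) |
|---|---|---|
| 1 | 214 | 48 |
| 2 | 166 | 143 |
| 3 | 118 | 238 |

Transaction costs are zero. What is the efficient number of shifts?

Bargaining reaches the level where marginal profit last exceeds marginal effluent damage.
That holds through level 2 (166 ≥ 143) but not at 3 (118 < 238).

2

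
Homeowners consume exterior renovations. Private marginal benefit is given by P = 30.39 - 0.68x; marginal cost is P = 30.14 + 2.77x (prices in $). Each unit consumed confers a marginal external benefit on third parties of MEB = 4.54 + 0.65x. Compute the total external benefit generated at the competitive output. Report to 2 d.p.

Market equilibrium (private): 30.14 + 2.77x = 30.39 - 0.68x → x_m = 0.0725.
Total external benefit = ∫₀^{x_m} (4.54 + 0.65x) dx = 4.54×0.0725 + ½×0.65×0.0725² = 0.3309.

$0.33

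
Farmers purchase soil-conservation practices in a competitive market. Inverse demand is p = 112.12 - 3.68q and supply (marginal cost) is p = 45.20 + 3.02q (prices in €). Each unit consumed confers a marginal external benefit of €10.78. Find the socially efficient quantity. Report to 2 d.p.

q* = 11.60

Social marginal benefit = demand + MEB = 122.90 - 3.68q.
Set SMB = MC: 122.90 - 3.68q = 45.20 + 3.02q → q* = 11.5970.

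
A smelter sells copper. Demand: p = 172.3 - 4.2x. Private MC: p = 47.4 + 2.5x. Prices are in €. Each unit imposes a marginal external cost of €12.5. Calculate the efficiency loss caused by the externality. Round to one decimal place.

Market equilibrium (private): 47.4 + 2.5x = 172.3 - 4.2x → x_m = 18.6418.
Social marginal cost = private MC + MEC = 59.9 + 2.5x.
Set SMC = demand: 59.9 + 2.5x = 172.3 - 4.2x → x* = 16.7761.
Between x* and x_m the wedge SMC − demand runs linearly from 0 to MEC(x_m), so the loss is a triangle.
DWL = ½ × 1.8657 × 12.5000 = 11.6606.

DWL = €11.7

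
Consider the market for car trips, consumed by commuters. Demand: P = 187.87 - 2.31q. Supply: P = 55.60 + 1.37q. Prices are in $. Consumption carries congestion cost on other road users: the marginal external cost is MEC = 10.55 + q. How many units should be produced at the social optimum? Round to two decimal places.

Social marginal benefit = demand − MEC = 177.32 - 3.31q.
Set SMB = MC: 177.32 - 3.31q = 55.60 + 1.37q → q* = 26.0085.

q* = 26.01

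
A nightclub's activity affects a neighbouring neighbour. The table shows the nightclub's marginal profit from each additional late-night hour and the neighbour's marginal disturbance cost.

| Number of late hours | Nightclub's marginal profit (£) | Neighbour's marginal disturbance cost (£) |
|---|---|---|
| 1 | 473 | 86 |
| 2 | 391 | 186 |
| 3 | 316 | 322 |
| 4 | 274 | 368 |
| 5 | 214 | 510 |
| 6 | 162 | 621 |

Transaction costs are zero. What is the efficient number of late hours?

Bargaining reaches the level where marginal profit last exceeds marginal disturbance cost.
That holds through level 2 (391 ≥ 186) but not at 3 (316 < 322).

2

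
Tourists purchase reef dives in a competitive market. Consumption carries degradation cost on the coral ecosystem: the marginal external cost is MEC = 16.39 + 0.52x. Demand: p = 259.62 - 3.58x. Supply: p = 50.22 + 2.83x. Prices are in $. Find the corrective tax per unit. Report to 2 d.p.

Social marginal benefit = demand − MEC = 243.23 - 4.10x.
Set SMB = MC: 243.23 - 4.10x = 50.22 + 2.83x → x* = 27.8514.
The Pigouvian tax equals MEC at x*: 16.39 + 0.52×27.8514 = 30.8727.

tax = $30.87 per unit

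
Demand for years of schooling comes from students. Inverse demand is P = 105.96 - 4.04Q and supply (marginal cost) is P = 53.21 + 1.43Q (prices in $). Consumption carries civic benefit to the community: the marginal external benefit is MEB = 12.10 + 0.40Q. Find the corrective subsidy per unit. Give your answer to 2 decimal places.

Social marginal benefit = demand + MEB = 118.06 - 3.64Q.
Set SMB = MC: 118.06 - 3.64Q = 53.21 + 1.43Q → Q* = 12.7909.
The Pigouvian subsidy equals MEB at Q*: 12.10 + 0.40×12.7909 = 17.2164.

subsidy = $17.22 per unit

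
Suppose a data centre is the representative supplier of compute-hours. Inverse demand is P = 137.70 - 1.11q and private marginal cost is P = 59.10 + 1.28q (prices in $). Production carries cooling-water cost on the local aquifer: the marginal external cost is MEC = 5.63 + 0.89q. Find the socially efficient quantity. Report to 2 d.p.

q* = 22.25

Social marginal cost = private MC + MEC = 64.73 + 2.17q.
Set SMC = demand: 64.73 + 2.17q = 137.70 - 1.11q → q* = 22.2470.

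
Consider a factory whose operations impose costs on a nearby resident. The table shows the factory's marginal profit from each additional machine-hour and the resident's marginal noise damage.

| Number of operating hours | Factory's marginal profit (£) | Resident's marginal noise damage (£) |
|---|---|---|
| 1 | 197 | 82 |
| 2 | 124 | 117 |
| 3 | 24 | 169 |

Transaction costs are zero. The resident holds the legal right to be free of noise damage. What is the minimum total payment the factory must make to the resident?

£199

Efficient level: marginal profit ≥ marginal noise damage through level 2, so k* = 2.
With the resident holding the right, the factory must at least compensate total damage at k*: 82 + 117 = 199.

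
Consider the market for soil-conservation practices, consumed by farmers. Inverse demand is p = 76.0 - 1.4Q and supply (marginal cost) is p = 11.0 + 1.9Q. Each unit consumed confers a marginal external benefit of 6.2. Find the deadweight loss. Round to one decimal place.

DWL = 5.8

Market equilibrium (private): 11.0 + 1.9Q = 76.0 - 1.4Q → Q_m = 19.6970.
Social marginal benefit = demand + MEB = 82.2 - 1.4Q.
Set SMB = MC: 82.2 - 1.4Q = 11.0 + 1.9Q → Q* = 21.5758.
The loss is the area between SMB and MC from Q* to Q_m; with linear curves that's a triangle of height MEB(Q_m).
DWL = ½ × 1.8788 × 6.2000 = 5.8243.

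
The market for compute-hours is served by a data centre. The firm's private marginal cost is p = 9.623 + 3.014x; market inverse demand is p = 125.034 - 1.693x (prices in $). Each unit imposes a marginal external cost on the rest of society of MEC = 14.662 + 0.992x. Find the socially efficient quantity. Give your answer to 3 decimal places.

Social marginal cost = private MC + MEC = 24.285 + 4.006x.
Set SMC = demand: 24.285 + 4.006x = 125.034 - 1.693x → x* = 17.6784.

x* = 17.678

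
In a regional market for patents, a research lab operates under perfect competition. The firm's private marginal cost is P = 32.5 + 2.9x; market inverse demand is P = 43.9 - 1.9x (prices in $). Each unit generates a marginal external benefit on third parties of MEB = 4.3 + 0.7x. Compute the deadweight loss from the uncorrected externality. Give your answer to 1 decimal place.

Market equilibrium (private): 32.5 + 2.9x = 43.9 - 1.9x → x_m = 2.3750.
Social marginal cost = private MC − MEB = 28.2 + 2.2x.
Set SMC = demand: 28.2 + 2.2x = 43.9 - 1.9x → x* = 3.8293.
The loss is the area between SMC and demand from x* to x_m; with linear curves that's a triangle of height MEB(x_m).
DWL = ½ × 1.4543 × 5.9625 = 4.3356.

DWL = $4.3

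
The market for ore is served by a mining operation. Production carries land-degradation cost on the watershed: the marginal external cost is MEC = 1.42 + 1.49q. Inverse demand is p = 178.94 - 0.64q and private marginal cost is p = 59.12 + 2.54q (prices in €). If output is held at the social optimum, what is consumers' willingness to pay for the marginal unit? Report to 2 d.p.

P = €162.71

Social marginal cost = private MC + MEC = 60.54 + 4.03q.
Set SMC = demand: 60.54 + 4.03q = 178.94 - 0.64q → q* = 25.3533.
Consumer price on the demand curve at q*: 178.94 − 0.64×25.3533 = 162.7139.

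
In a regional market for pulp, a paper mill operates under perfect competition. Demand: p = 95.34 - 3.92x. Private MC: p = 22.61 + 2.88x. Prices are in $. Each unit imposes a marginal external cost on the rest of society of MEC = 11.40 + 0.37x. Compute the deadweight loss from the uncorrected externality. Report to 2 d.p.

DWL = $16.45

Market equilibrium (private): 22.61 + 2.88x = 95.34 - 3.92x → x_m = 10.6956.
Social marginal cost = private MC + MEC = 34.01 + 3.25x.
Set SMC = demand: 34.01 + 3.25x = 95.34 - 3.92x → x* = 8.5537.
The loss is the area between SMC and demand from x* to x_m; with linear curves that's a triangle of height MEC(x_m).
DWL = ½ × 2.1419 × 15.3574 = 16.4470.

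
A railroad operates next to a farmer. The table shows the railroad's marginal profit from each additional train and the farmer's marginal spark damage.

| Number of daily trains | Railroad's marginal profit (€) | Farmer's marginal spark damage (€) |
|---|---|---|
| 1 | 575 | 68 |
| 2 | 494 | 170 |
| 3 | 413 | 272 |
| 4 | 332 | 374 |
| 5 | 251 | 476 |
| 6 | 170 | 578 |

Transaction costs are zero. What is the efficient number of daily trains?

3

Bargaining reaches the level where marginal profit last exceeds marginal spark damage.
That holds through level 3 (413 ≥ 272) but not at 4 (332 < 374).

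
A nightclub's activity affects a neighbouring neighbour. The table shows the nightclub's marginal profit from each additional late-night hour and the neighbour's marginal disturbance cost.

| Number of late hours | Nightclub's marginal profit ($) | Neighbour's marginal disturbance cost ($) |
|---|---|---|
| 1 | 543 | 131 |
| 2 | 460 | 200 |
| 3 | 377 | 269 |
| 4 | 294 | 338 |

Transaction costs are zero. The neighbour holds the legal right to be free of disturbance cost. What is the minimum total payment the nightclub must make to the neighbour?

Efficient level: marginal profit ≥ marginal disturbance cost through level 3, so k* = 3.
With the neighbour holding the right, the nightclub must at least compensate total damage at k*: 131 + 200 + 269 = 600.

$600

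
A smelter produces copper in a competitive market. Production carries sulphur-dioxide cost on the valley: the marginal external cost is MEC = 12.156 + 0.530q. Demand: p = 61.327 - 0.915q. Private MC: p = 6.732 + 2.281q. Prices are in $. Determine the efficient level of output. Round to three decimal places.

Social marginal cost = private MC + MEC = 18.888 + 2.811q.
Set SMC = demand: 18.888 + 2.811q = 61.327 - 0.915q → q* = 11.3900.

q* = 11.390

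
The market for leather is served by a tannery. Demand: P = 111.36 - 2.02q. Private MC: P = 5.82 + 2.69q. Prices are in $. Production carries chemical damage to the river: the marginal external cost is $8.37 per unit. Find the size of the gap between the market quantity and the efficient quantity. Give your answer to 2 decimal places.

Market equilibrium (private): 5.82 + 2.69q = 111.36 - 2.02q → q_m = 22.4076.
Social marginal cost = private MC + MEC = 14.19 + 2.69q.
Set SMC = demand: 14.19 + 2.69q = 111.36 - 2.02q → q* = 20.6306.
Gap = |22.4076 − 20.6306| = 1.7770.

1.78 units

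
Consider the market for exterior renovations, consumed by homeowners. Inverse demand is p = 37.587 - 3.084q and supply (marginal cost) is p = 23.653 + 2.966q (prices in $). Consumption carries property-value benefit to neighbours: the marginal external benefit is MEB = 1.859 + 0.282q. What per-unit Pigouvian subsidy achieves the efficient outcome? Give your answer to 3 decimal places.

Social marginal benefit = demand + MEB = 39.446 - 2.802q.
Set SMB = MC: 39.446 - 2.802q = 23.653 + 2.966q → q* = 2.7380.
The Pigouvian subsidy equals MEB at q*: 1.859 + 0.282×2.7380 = 2.6311.

subsidy = $2.631 per unit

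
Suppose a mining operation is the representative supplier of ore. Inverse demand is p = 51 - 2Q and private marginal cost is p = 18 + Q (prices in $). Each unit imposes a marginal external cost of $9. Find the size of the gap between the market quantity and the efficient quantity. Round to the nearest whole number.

Market equilibrium (private): 18 + Q = 51 - 2Q → Q_m = 11.0000.
Social marginal cost = private MC + MEC = 27 + Q.
Set SMC = demand: 27 + Q = 51 - 2Q → Q* = 8.0000.
Gap = |11.0000 − 8.0000| = 3.0000.

3 units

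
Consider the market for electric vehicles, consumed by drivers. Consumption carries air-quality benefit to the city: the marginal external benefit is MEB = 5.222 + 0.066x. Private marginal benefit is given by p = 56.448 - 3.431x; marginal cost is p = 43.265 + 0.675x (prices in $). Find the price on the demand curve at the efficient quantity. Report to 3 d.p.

P = $40.817

Social marginal benefit = demand + MEB = 61.670 - 3.365x.
Set SMB = MC: 61.670 - 3.365x = 43.265 + 0.675x → x* = 4.5557.
Consumer price on the demand curve at x*: 56.448 − 3.431×4.5557 = 40.8174.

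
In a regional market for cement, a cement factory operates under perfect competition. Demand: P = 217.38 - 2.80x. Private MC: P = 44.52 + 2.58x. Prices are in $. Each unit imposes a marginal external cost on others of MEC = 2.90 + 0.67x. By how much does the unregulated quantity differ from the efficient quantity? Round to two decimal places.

4.04 units

Market equilibrium (private): 44.52 + 2.58x = 217.38 - 2.80x → x_m = 32.1301.
Social marginal cost = private MC + MEC = 47.42 + 3.25x.
Set SMC = demand: 47.42 + 3.25x = 217.38 - 2.80x → x* = 28.0926.
Gap = |32.1301 − 28.0926| = 4.0375.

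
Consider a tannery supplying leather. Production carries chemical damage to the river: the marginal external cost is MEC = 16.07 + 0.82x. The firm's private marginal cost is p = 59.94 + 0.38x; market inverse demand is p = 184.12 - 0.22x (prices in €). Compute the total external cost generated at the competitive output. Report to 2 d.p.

€20888.39

Market equilibrium (private): 59.94 + 0.38x = 184.12 - 0.22x → x_m = 206.9667.
Total external cost = ∫₀^{x_m} (16.07 + 0.82x) dx = 16.07×206.9667 + ½×0.82×206.9667² = 20888.3930.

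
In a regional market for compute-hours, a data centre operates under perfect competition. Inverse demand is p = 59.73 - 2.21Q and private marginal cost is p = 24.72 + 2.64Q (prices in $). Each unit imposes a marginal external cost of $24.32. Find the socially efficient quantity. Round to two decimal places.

Social marginal cost = private MC + MEC = 49.04 + 2.64Q.
Set SMC = demand: 49.04 + 2.64Q = 59.73 - 2.21Q → Q* = 2.2041.

Q* = 2.20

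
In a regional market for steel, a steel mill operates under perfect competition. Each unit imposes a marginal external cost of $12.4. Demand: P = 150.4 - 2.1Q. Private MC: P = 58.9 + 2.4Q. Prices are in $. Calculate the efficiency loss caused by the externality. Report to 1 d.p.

Market equilibrium (private): 58.9 + 2.4Q = 150.4 - 2.1Q → Q_m = 20.3333.
Social marginal cost = private MC + MEC = 71.3 + 2.4Q.
Set SMC = demand: 71.3 + 2.4Q = 150.4 - 2.1Q → Q* = 17.5778.
Height of the DWL triangle at Q_m is SMC(Q_m) − demand(Q_m) = MEC(Q_m) = 12.4000.
DWL = ½ × 2.7555 × 12.4000 = 17.0841.

DWL = $17.1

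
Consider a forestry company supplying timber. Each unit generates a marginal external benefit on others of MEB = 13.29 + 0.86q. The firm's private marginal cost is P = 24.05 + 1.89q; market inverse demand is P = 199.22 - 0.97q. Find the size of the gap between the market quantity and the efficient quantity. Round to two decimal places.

Market equilibrium (private): 24.05 + 1.89q = 199.22 - 0.97q → q_m = 61.2483.
Social marginal cost = private MC − MEB = 10.76 + 1.03q.
Set SMC = demand: 10.76 + 1.03q = 199.22 - 0.97q → q* = 94.2300.
Gap = |61.2483 − 94.2300| = 32.9817.

32.98 units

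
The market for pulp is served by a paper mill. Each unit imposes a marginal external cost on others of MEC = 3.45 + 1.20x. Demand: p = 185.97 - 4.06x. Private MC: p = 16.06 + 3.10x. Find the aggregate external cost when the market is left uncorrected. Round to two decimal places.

419.75

Market equilibrium (private): 16.06 + 3.10x = 185.97 - 4.06x → x_m = 23.7304.
Total external cost = ∫₀^{x_m} (3.45 + 1.20x) dx = 3.45×23.7304 + ½×1.20×23.7304² = 419.7490.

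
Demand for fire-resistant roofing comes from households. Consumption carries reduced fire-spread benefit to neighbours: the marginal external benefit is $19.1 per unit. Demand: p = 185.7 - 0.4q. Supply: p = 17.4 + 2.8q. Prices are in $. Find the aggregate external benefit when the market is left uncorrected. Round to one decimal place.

Market equilibrium (private): 17.4 + 2.8q = 185.7 - 0.4q → q_m = 52.5938.
Total external benefit = MEB × q_m = 19.1 × 52.5938 = 1004.5416.

$1004.5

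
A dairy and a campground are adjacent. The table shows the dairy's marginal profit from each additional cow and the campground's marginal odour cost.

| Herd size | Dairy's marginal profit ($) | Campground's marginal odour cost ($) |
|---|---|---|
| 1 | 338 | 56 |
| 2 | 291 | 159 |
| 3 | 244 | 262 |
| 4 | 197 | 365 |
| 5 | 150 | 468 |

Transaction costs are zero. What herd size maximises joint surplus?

2

Bargaining reaches the level where marginal profit last exceeds marginal odour cost.
That holds through level 2 (291 ≥ 159) but not at 3 (244 < 262).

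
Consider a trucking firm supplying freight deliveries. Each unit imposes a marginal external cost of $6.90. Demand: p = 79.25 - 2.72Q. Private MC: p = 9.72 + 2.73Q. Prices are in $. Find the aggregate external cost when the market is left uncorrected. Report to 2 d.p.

$88.03

Market equilibrium (private): 9.72 + 2.73Q = 79.25 - 2.72Q → Q_m = 12.7578.
Total external cost = MEC × Q_m = 6.90 × 12.7578 = 88.0288.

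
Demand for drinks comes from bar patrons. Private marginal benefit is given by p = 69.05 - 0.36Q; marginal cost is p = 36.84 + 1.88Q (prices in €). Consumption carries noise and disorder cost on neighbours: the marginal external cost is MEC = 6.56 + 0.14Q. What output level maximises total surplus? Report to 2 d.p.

Q* = 10.78

Social marginal benefit = demand − MEC = 62.49 - 0.50Q.
Set SMB = MC: 62.49 - 0.50Q = 36.84 + 1.88Q → Q* = 10.7773.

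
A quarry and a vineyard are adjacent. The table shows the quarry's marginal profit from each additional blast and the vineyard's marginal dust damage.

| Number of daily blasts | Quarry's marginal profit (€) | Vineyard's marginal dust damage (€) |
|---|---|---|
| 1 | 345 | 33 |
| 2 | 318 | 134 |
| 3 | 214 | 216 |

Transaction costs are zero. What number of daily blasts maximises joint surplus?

Bargaining reaches the level where marginal profit last exceeds marginal dust damage.
That holds through level 2 (318 ≥ 134) but not at 3 (214 < 216).

2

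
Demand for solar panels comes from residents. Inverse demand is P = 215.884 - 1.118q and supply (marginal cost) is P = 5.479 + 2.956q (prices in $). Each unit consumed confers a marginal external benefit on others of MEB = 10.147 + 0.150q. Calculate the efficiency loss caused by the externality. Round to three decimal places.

DWL = $40.799

Market equilibrium (private): 5.479 + 2.956q = 215.884 - 1.118q → q_m = 51.6458.
Social marginal benefit = demand + MEB = 226.031 - 0.968q.
Set SMB = MC: 226.031 - 0.968q = 5.479 + 2.956q → q* = 56.2059.
Height of the DWL triangle at q_m is SMB(q_m) − MC(q_m) = MEB(q_m) = 17.8939.
DWL = ½ × 4.5601 × 17.8939 = 40.7990.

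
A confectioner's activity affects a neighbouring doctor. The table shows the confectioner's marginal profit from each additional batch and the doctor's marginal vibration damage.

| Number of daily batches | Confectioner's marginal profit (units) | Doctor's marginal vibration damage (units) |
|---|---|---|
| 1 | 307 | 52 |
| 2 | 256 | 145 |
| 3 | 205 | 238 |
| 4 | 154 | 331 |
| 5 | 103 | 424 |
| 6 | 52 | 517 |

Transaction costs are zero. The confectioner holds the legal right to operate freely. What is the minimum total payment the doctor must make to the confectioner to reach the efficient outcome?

Left alone the confectioner would choose level 6 (marginal profit stays positive).
Efficient level: k* = 2 (marginal profit ≥ marginal vibration damage through 2).
The doctor must at least cover the confectioner's forgone profit from cutting 6→2: 205 + 154 + 103 + 52 = 514.

514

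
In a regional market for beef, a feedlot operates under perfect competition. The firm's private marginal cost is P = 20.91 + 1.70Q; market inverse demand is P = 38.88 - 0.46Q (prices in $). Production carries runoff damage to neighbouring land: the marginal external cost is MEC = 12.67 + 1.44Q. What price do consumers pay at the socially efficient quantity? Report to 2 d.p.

P = $38.20

Social marginal cost = private MC + MEC = 33.58 + 3.14Q.
Set SMC = demand: 33.58 + 3.14Q = 38.88 - 0.46Q → Q* = 1.4722.
Consumer price on the demand curve at Q*: 38.88 − 0.46×1.4722 = 38.2028.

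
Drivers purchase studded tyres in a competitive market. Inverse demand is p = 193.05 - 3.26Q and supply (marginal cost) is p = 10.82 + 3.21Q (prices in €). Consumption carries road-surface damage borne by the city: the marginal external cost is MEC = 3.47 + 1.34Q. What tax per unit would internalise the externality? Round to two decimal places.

Social marginal benefit = demand − MEC = 189.58 - 4.60Q.
Set SMB = MC: 189.58 - 4.60Q = 10.82 + 3.21Q → Q* = 22.8886.
The Pigouvian tax equals MEC at Q*: 3.47 + 1.34×22.8886 = 34.1407.

tax = €34.14 per unit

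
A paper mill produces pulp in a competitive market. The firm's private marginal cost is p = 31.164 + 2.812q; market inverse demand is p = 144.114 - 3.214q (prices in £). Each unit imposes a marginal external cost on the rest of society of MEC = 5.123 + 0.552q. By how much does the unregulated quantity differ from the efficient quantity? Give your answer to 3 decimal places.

2.352 units

Market equilibrium (private): 31.164 + 2.812q = 144.114 - 3.214q → q_m = 18.7438.
Social marginal cost = private MC + MEC = 36.287 + 3.364q.
Set SMC = demand: 36.287 + 3.364q = 144.114 - 3.214q → q* = 16.3921.
Gap = |18.7438 − 16.3921| = 2.3517.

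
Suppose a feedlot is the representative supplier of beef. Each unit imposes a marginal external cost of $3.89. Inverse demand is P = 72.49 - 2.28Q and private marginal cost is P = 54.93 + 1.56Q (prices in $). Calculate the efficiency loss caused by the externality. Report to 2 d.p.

Market equilibrium (private): 54.93 + 1.56Q = 72.49 - 2.28Q → Q_m = 4.5729.
Social marginal cost = private MC + MEC = 58.82 + 1.56Q.
Set SMC = demand: 58.82 + 1.56Q = 72.49 - 2.28Q → Q* = 3.5599.
The loss is the area between SMC and demand from Q* to Q_m; with linear curves that's a triangle of height MEC(Q_m).
DWL = ½ × 1.0130 × 3.8900 = 1.9703.

DWL = $1.97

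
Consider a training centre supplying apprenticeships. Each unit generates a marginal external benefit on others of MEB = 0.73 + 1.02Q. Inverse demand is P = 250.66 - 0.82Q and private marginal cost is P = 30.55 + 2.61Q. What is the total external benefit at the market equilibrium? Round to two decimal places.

Market equilibrium (private): 30.55 + 2.61Q = 250.66 - 0.82Q → Q_m = 64.1720.
Total external benefit = ∫₀^{Q_m} (0.73 + 1.02Q) dQ = 0.73×64.1720 + ½×1.02×64.1720² = 2147.0488.

2147.05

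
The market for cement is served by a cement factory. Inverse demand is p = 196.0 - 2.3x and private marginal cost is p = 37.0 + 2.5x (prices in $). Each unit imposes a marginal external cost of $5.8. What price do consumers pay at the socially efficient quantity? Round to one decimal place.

P = $122.6

Social marginal cost = private MC + MEC = 42.8 + 2.5x.
Set SMC = demand: 42.8 + 2.5x = 196.0 - 2.3x → x* = 31.9167.
Consumer price on the demand curve at x*: 196.0 − 2.3×31.9167 = 122.5916.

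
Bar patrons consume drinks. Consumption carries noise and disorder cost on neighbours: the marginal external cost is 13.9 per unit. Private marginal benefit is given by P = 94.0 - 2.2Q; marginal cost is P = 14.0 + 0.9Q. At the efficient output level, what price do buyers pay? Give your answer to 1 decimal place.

Social marginal benefit = demand − MEC = 80.1 - 2.2Q.
Set SMB = MC: 80.1 - 2.2Q = 14.0 + 0.9Q → Q* = 21.3226.
Consumer price on the demand curve at Q*: 94.0 − 2.2×21.3226 = 47.0903.

P = 47.1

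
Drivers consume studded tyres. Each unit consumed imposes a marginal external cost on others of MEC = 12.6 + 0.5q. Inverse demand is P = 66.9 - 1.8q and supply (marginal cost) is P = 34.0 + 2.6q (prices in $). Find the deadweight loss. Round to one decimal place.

Market equilibrium (private): 34.0 + 2.6q = 66.9 - 1.8q → q_m = 7.4773.
Social marginal benefit = demand − MEC = 54.3 - 2.3q.
Set SMB = MC: 54.3 - 2.3q = 34.0 + 2.6q → q* = 4.1429.
The welfare-loss triangle has base |q_m − q*| and height MEC(q_m) (the vertical gap between SMB and MC is zero at q* and MEC at q_m).
DWL = ½ × 3.3344 × 16.3386 = 27.2397.

DWL = $27.2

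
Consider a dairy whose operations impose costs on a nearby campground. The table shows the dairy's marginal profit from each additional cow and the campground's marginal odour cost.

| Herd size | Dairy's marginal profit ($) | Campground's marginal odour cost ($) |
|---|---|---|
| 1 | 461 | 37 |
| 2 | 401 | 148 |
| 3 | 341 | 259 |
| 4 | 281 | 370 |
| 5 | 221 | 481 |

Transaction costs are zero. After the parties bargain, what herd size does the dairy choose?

Bargaining reaches the level where marginal profit last exceeds marginal odour cost.
That holds through level 3 (341 ≥ 259) but not at 4 (281 < 370).

3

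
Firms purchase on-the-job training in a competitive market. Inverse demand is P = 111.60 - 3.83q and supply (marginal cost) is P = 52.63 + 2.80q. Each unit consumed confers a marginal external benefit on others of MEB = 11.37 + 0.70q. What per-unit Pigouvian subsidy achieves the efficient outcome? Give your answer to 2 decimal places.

subsidy = 19.67 per unit

Social marginal benefit = demand + MEB = 122.97 - 3.13q.
Set SMB = MC: 122.97 - 3.13q = 52.63 + 2.80q → q* = 11.8617.
The Pigouvian subsidy equals MEB at q*: 11.37 + 0.70×11.8617 = 19.6732.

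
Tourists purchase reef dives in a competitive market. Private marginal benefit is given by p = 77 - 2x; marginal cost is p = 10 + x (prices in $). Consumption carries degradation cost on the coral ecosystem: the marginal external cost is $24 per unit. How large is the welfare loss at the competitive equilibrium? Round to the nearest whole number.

Market equilibrium (private): 10 + x = 77 - 2x → x_m = 22.3333.
Social marginal benefit = demand − MEC = 53 - 2x.
Set SMB = MC: 53 - 2x = 10 + x → x* = 14.3333.
The welfare-loss triangle has base |x_m − x*| and height MEC(x_m) (the vertical gap between SMB and MC is zero at x* and MEC at x_m).
DWL = ½ × 8.0000 × 24.0000 = 96.0000.

DWL = $96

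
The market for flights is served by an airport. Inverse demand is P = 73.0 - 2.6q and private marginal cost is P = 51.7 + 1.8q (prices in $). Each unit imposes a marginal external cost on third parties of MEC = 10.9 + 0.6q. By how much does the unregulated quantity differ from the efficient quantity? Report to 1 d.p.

2.8 units

Market equilibrium (private): 51.7 + 1.8q = 73.0 - 2.6q → q_m = 4.8409.
Social marginal cost = private MC + MEC = 62.6 + 2.4q.
Set SMC = demand: 62.6 + 2.4q = 73.0 - 2.6q → q* = 2.0800.
Gap = |4.8409 − 2.0800| = 2.7609.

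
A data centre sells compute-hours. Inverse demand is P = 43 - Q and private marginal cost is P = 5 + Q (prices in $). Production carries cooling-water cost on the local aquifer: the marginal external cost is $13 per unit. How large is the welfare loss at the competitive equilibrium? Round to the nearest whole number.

DWL = $42

Market equilibrium (private): 5 + Q = 43 - Q → Q_m = 19.0000.
Social marginal cost = private MC + MEC = 18 + Q.
Set SMC = demand: 18 + Q = 43 - Q → Q* = 12.5000.
The welfare-loss triangle has base |Q_m − Q*| and height MEC(Q_m) (the vertical gap between SMC and demand is zero at Q* and MEC at Q_m).
DWL = ½ × 6.5000 × 13.0000 = 42.2500.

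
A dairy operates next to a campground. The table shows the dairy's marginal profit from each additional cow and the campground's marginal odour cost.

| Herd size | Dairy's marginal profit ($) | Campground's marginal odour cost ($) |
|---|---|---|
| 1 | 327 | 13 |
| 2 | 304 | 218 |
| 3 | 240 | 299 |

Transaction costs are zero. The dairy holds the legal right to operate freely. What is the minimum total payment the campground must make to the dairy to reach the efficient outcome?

$240

Left alone the dairy would choose level 3 (marginal profit stays positive).
Efficient level: k* = 2 (marginal profit ≥ marginal odour cost through 2).
The campground must at least cover the dairy's forgone profit from cutting 3→2: 240 = 240.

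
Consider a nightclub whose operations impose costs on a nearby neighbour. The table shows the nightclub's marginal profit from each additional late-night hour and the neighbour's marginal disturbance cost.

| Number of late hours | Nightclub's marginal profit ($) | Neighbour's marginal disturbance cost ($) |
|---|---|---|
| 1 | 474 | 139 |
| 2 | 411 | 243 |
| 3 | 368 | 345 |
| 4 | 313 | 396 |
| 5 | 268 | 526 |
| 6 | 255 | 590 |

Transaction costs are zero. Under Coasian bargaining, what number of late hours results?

3

Bargaining reaches the level where marginal profit last exceeds marginal disturbance cost.
That holds through level 3 (368 ≥ 345) but not at 4 (313 < 396).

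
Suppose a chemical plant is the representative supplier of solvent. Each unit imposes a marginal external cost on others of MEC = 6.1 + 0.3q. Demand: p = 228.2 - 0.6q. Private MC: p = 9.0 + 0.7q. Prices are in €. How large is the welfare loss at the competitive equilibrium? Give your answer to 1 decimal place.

DWL = €1004.1

Market equilibrium (private): 9.0 + 0.7q = 228.2 - 0.6q → q_m = 168.6154.
Social marginal cost = private MC + MEC = 15.1 + q.
Set SMC = demand: 15.1 + q = 228.2 - 0.6q → q* = 133.1875.
Height of the DWL triangle at q_m is SMC(q_m) − demand(q_m) = MEC(q_m) = 56.6846.
DWL = ½ × 35.4279 × 56.6846 = 1004.1082.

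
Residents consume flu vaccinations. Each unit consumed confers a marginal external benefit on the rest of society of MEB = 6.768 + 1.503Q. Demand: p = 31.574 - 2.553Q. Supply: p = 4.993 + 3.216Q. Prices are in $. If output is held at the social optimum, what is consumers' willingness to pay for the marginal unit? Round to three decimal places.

Social marginal benefit = demand + MEB = 38.342 - 1.050Q.
Set SMB = MC: 38.342 - 1.050Q = 4.993 + 3.216Q → Q* = 7.8174.
Consumer price on the demand curve at Q*: 31.574 − 2.553×7.8174 = 11.6162.

P = $11.616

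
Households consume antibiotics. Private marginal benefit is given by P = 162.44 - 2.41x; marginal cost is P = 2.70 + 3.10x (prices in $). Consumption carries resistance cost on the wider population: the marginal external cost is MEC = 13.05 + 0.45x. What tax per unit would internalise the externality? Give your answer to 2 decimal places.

Social marginal benefit = demand − MEC = 149.39 - 2.86x.
Set SMB = MC: 149.39 - 2.86x = 2.70 + 3.10x → x* = 24.6124.
The Pigouvian tax equals MEC at x*: 13.05 + 0.45×24.6124 = 24.1256.

tax = $24.13 per unit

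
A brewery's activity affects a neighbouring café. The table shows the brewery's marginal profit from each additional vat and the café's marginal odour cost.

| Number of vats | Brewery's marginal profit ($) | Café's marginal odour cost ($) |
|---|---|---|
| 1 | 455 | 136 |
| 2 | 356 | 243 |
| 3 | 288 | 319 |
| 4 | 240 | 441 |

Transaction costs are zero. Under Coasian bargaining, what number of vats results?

2

Bargaining reaches the level where marginal profit last exceeds marginal odour cost.
That holds through level 2 (356 ≥ 243) but not at 3 (288 < 319).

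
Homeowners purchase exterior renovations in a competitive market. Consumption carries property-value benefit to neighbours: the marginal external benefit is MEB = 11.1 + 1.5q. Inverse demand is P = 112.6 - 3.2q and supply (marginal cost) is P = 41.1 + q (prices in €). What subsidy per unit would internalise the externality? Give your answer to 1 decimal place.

subsidy = €57.0 per unit

Social marginal benefit = demand + MEB = 123.7 - 1.7q.
Set SMB = MC: 123.7 - 1.7q = 41.1 + q → q* = 30.5926.
The Pigouvian subsidy equals MEB at q*: 11.1 + 1.5×30.5926 = 56.9889.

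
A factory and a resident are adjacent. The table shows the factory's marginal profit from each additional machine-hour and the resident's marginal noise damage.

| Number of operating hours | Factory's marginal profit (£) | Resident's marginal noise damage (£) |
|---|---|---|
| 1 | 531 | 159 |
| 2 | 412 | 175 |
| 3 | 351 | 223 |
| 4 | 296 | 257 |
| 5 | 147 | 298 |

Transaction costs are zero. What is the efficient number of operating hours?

4

Bargaining reaches the level where marginal profit last exceeds marginal noise damage.
That holds through level 4 (296 ≥ 257) but not at 5 (147 < 298).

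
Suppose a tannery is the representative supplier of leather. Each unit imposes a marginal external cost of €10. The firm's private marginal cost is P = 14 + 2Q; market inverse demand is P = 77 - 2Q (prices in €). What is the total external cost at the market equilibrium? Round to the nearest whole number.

€158

Market equilibrium (private): 14 + 2Q = 77 - 2Q → Q_m = 15.7500.
Total external cost = MEC × Q_m = 10 × 15.7500 = 157.5000.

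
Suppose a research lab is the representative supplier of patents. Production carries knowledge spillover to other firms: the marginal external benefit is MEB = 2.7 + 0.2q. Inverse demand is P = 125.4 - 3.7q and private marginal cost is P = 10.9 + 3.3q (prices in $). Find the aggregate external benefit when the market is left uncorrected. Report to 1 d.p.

$70.9

Market equilibrium (private): 10.9 + 3.3q = 125.4 - 3.7q → q_m = 16.3571.
Total external benefit = ∫₀^{q_m} (2.7 + 0.2q) dq = 2.7×16.3571 + ½×0.2×16.3571² = 70.9196.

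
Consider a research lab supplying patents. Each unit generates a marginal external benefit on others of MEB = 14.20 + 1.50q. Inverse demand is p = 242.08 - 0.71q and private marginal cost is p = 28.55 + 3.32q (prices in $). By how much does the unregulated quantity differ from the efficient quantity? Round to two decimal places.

Market equilibrium (private): 28.55 + 3.32q = 242.08 - 0.71q → q_m = 52.9851.
Social marginal cost = private MC − MEB = 14.35 + 1.82q.
Set SMC = demand: 14.35 + 1.82q = 242.08 - 0.71q → q* = 90.0119.
Gap = |52.9851 − 90.0119| = 37.0268.

37.03 units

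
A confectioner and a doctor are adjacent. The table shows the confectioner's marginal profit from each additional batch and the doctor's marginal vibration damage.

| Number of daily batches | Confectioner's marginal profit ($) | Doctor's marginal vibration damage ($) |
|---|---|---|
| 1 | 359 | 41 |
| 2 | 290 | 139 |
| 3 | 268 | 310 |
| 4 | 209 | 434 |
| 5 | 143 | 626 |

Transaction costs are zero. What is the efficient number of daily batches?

Bargaining reaches the level where marginal profit last exceeds marginal vibration damage.
That holds through level 2 (290 ≥ 139) but not at 3 (268 < 310).

2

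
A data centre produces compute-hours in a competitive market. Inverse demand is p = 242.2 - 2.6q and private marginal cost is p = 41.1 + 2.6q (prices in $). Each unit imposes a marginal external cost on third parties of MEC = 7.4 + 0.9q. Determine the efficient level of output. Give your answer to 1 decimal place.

Social marginal cost = private MC + MEC = 48.5 + 3.5q.
Set SMC = demand: 48.5 + 3.5q = 242.2 - 2.6q → q* = 31.7541.

q* = 31.8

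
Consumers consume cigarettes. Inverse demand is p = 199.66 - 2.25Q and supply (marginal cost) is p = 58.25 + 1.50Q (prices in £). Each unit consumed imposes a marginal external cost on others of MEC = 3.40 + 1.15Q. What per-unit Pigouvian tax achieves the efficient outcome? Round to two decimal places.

Social marginal benefit = demand − MEC = 196.26 - 3.40Q.
Set SMB = MC: 196.26 - 3.40Q = 58.25 + 1.50Q → Q* = 28.1653.
The Pigouvian tax equals MEC at Q*: 3.40 + 1.15×28.1653 = 35.7901.

tax = £35.79 per unit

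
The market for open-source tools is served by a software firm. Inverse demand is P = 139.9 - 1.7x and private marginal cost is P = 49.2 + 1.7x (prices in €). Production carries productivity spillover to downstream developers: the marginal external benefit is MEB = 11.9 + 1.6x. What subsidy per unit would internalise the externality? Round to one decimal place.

subsidy = €103.1 per unit

Social marginal cost = private MC − MEB = 37.3 + 0.1x.
Set SMC = demand: 37.3 + 0.1x = 139.9 - 1.7x → x* = 57.0000.
The Pigouvian subsidy equals MEB at x*: 11.9 + 1.6×57.0000 = 103.1000.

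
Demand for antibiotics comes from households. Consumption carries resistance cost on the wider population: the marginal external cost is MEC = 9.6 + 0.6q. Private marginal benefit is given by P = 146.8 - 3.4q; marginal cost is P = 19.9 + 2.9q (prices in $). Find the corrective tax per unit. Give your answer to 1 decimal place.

tax = $19.8 per unit

Social marginal benefit = demand − MEC = 137.2 - 4.0q.
Set SMB = MC: 137.2 - 4.0q = 19.9 + 2.9q → q* = 17.0000.
The Pigouvian tax equals MEC at q*: 9.6 + 0.6×17.0000 = 19.8000.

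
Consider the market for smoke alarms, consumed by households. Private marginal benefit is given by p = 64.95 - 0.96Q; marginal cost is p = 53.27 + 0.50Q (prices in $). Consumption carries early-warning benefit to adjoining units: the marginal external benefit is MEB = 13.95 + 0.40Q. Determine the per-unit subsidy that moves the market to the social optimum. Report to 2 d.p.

Social marginal benefit = demand + MEB = 78.90 - 0.56Q.
Set SMB = MC: 78.90 - 0.56Q = 53.27 + 0.50Q → Q* = 24.1792.
The Pigouvian subsidy equals MEB at Q*: 13.95 + 0.40×24.1792 = 23.6217.

subsidy = $23.62 per unit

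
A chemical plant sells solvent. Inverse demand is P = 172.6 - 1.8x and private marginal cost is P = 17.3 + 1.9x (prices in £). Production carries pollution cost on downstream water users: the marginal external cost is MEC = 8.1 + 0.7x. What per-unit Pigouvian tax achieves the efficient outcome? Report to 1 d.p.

Social marginal cost = private MC + MEC = 25.4 + 2.6x.
Set SMC = demand: 25.4 + 2.6x = 172.6 - 1.8x → x* = 33.4545.
The Pigouvian tax equals MEC at x*: 8.1 + 0.7×33.4545 = 31.5182.

tax = £31.5 per unit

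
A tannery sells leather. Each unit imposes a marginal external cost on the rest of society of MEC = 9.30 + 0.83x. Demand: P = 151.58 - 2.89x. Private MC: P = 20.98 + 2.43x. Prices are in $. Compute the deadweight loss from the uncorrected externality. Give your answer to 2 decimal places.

Market equilibrium (private): 20.98 + 2.43x = 151.58 - 2.89x → x_m = 24.5489.
Social marginal cost = private MC + MEC = 30.28 + 3.26x.
Set SMC = demand: 30.28 + 3.26x = 151.58 - 2.89x → x* = 19.7236.
The loss is the area between SMC and demand from x* to x_m; with linear curves that's a triangle of height MEC(x_m).
DWL = ½ × 4.8253 × 29.6756 = 71.5968.

DWL = $71.60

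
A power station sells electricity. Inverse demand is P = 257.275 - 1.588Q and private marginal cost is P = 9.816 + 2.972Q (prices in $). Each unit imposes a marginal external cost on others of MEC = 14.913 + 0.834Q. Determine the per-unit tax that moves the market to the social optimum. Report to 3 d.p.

tax = $50.868 per unit

Social marginal cost = private MC + MEC = 24.729 + 3.806Q.
Set SMC = demand: 24.729 + 3.806Q = 257.275 - 1.588Q → Q* = 43.1120.
The Pigouvian tax equals MEC at Q*: 14.913 + 0.834×43.1120 = 50.8684.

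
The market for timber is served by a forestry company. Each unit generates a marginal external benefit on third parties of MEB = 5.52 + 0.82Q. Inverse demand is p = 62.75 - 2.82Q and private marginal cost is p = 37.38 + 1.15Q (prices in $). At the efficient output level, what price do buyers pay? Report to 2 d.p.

Social marginal cost = private MC − MEB = 31.86 + 0.33Q.
Set SMC = demand: 31.86 + 0.33Q = 62.75 - 2.82Q → Q* = 9.8063.
Consumer price on the demand curve at Q*: 62.75 − 2.82×9.8063 = 35.0962.

P = $35.10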